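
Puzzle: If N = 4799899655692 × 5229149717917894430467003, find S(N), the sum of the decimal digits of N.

163

4799899655692 × 5229149717917894430467003 = 25099393930596020399924172134467131076
Sum of its 38 digits: 163.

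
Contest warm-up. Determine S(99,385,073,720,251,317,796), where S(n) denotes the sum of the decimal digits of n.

94

9+9+3+8+5+0+7+3+7+2+0+2+5+1+3+1+7+7+9+6 = 94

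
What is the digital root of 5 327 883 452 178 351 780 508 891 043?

5+3+2+7+8+8+3+4+5+2+1+7+8+3+5+1+7+8+0+5+0+8+8+9+1+0+4+3 = 125
1+2+5 = 8
(Equivalently, 5 327 883 452 178 351 780 508 891 043 mod 9 = 8.)

8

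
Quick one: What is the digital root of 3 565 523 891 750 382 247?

4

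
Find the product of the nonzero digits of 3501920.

270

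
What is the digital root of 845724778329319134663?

8+4+5+7+2+4+7+7+8+3+2+9+3+1+9+1+3+4+6+6+3 = 102
1+0+2 = 3

3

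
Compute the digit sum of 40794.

4+0+7+9+4 = 24

24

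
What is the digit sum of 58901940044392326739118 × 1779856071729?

58901940044392326739118 × 1779856071729 = 104836975624629206544796811678195022
Sum of its 36 digits: 165.

165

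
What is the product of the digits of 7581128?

4480

7×5×8×1×1×2×8 = 4480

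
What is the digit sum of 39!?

189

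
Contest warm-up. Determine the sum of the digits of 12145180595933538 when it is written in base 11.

12145180595933538 in base 11 is 29A891319022156A.
Digit sum: 2+9+10+8+9+1+3+1+9+0+2+2+1+5+6+10 = 78.

78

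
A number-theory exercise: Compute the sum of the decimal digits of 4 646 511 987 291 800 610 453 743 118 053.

122

4+6+4+6+5+1+1+9+8+7+2+9+1+8+0+0+6+1+0+4+5+3+7+4+3+1+1+8+0+5+3 = 122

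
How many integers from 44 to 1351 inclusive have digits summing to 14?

100

The integers in [44, 1351] that have digits summing to 14: 59, 68, 77, 86, 95, 149, …, 1337, 1346.
100 qualify.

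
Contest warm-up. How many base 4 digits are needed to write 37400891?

37400891 in base 4 is 2032223010323, which has 13 digits.

13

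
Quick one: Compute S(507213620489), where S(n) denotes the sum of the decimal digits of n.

5+0+7+2+1+3+6+2+0+4+8+9 = 47

47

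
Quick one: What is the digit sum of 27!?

108

27! = 10888869450418352160768000000
Sum of its 29 digits: 108.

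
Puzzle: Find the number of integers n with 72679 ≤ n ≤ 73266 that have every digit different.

208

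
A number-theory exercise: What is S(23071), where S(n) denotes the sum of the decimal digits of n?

2+3+0+7+1 = 13

13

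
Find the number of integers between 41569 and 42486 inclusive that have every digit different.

313

The integers in [41569, 42486] that have every digit different: 41569, 41570, 41572, 41573, 41576, 41578, …, 42397, 42398.
313 qualify.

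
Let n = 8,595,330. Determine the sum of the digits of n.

8+5+9+5+3+3+0 = 33

33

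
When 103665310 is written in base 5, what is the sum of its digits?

103665310 in base 5 is 203014242220.
Digit sum: 2+0+3+0+1+4+2+4+2+2+2+0 = 22.

22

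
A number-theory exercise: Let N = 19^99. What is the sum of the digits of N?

541

19^99 = 3950085484118525497024052097529573238897049443942607252543835470215867415609371393307890303310063934009000876624970111349493579
Sum of its 127 digits: 541.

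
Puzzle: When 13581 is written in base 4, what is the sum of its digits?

9

13581 in base 4 is 3110031.
Digit sum: 3+1+1+0+0+3+1 = 9.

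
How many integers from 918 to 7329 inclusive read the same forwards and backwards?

The integers in [918, 7329] that read the same forwards and backwards: 919, 929, 939, 949, 959, 969, …, 7117, 7227.
72 qualify.

72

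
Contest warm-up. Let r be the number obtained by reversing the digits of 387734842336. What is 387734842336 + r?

Reverse of 387734842336 is 633248437783.
387734842336 + 633248437783 = 1020983280119

1020983280119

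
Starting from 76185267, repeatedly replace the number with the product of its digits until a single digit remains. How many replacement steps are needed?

76185267 → 141120 → 0 (2 steps)

2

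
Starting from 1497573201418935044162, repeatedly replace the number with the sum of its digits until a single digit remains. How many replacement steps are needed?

1497573201418935044162 → 86 → 14 → 5 (3 steps)

3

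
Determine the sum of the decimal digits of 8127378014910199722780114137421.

8+1+2+7+3+7+8+0+1+4+9+1+0+1+9+9+7+2+2+7+8+0+1+1+4+1+3+7+4+2+1 = 120

120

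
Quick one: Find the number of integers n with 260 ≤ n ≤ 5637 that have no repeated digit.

2858

The integers in [260, 5637] that have no repeated digit: 260, 261, 263, 264, 265, 267, …, 5634, 5637.
2858 qualify.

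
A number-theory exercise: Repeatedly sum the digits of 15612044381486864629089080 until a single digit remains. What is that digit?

5

1+5+6+1+2+0+4+4+3+8+1+4+8+6+8+6+4+6+2+9+0+8+9+0+8+0 = 113
1+1+3 = 5
(Equivalently, 15612044381486864629089080 mod 9 = 5.)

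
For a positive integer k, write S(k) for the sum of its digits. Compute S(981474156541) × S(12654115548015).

2640

S(981474156541) = 9+8+1+4+7+4+1+5+6+5+4+1 = 55.
S(12654115548015) = 1+2+6+5+4+1+1+5+5+4+8+0+1+5 = 48.
55 · 48 = 2640.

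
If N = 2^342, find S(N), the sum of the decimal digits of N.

2^342 = 8958978968711216842229769122273777112486581988938598139599956403855167484720643781523509973086428463104
Sum of its 103 digits: 523.

523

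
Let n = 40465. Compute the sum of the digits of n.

4+0+4+6+5 = 19

19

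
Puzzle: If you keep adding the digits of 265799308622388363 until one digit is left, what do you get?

9

2+6+5+7+9+9+3+0+8+6+2+2+3+8+8+3+6+3 = 90
9+0 = 9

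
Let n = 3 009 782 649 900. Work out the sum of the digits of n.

3+0+0+9+7+8+2+6+4+9+9+0+0 = 57

57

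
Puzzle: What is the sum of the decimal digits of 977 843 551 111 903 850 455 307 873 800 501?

9+7+7+8+4+3+5+5+1+1+1+1+9+0+3+8+5+0+4+5+5+3+0+7+8+7+3+8+0+0+5+0+1 = 133

133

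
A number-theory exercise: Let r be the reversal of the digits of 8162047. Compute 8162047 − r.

759429

Reverse of 8162047 is 7402618.
8162047 − 7402618 = 759429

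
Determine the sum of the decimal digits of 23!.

99

23! = 25852016738884976640000
Sum of its 23 digits: 99.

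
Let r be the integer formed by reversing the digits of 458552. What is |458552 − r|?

Reverse of 458552 is 255854.
|458552 − 255854| = 202698

202698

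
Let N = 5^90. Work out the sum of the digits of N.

5^90 = 807793566946316088741610050849573099185363389551639556884765625
Sum of its 63 digits: 316.

316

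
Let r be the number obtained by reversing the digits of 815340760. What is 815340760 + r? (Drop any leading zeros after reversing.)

Reverse of 815340760 is 67043518.
815340760 + 67043518 = 882384278

882384278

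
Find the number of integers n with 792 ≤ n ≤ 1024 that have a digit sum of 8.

The integers in [792, 1024] that have a digit sum of 8: 800, 1007, 1016.
3 qualify.

3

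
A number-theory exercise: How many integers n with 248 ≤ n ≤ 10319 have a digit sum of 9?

222

The integers in [248, 10319] that have a digit sum of 9: 252, 261, 270, 306, 315, 324, …, 10305, 10314.
222 qualify.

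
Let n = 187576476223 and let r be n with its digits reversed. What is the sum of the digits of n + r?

Reversal of 187576476223 is 322674675781; 187576476223 + 322674675781 = 510251152004.
Digit sum of 510251152004: 5+1+0+2+5+1+1+5+2+0+0+4 = 26.

26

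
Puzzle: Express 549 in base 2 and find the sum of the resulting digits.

549 in base 2 is 1000100101.
Digit sum: 1+0+0+0+1+0+0+1+0+1 = 4.

4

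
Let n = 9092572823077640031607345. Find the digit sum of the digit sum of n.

First digit sum: 100.
1+0+0 = 1.

1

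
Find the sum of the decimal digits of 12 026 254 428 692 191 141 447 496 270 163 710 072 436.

153

1+2+0+2+6+2+5+4+4+2+8+6+9+2+1+9+1+1+4+1+4+4+7+4+9+6+2+7+0+1+6+3+7+1+0+0+7+2+4+3+6 = 153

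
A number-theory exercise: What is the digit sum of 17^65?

350

17^65 = 95319090450218007303742536355848761234066170796000792973413605849481890760893457
Sum of its 80 digits: 350.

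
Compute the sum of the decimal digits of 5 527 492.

5+5+2+7+4+9+2 = 34

34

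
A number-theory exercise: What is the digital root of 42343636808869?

4+2+3+4+3+6+3+6+8+0+8+8+6+9 = 70
7+0 = 7

7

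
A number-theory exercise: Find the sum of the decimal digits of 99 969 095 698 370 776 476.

9+9+9+6+9+0+9+5+6+9+8+3+7+0+7+7+6+4+7+6 = 126

126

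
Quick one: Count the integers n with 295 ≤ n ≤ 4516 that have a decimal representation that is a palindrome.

105

The integers in [295, 4516] that have a decimal representation that is a palindrome: 303, 313, 323, 333, 343, 353, …, 4334, 4444.
105 qualify.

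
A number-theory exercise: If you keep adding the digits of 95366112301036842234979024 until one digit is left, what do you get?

1

9+5+3+6+6+1+1+2+3+0+1+0+3+6+8+4+2+2+3+4+9+7+9+0+2+4 = 100
1+0+0 = 1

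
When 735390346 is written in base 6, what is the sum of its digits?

41

735390346 in base 6 is 200545544534.
Digit sum: 2+0+0+5+4+5+5+4+4+5+3+4 = 41.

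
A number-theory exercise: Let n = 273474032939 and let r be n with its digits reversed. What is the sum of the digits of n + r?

34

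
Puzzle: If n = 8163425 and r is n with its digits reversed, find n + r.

13407043

Reverse of 8163425 is 5243618.
8163425 + 5243618 = 13407043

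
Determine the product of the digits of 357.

105

3×5×7 = 105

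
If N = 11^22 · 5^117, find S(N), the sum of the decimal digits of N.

11^22 · 5^117 = 489924976873638745493333035889027596028692556073375633900258735616006777746633815695531666278839111328125
Sum of its 105 digits: 506.

506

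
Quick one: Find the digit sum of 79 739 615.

7+9+7+3+9+6+1+5 = 47

47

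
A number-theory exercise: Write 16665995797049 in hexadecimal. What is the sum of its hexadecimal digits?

16665995797049 in base 16 is F285AC26239.
Digit sum: 15+2+8+5+10+12+2+6+2+3+9 = 74.

74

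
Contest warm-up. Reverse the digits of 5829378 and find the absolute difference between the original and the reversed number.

2909907

Reverse of 5829378 is 8739285.
|5829378 − 8739285| = 2909907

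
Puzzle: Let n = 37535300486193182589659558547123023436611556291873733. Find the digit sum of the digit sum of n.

10

First digit sum: 235.
2+3+5 = 10.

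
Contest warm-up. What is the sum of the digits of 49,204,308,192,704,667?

72

4+9+2+0+4+3+0+8+1+9+2+7+0+4+6+6+7 = 72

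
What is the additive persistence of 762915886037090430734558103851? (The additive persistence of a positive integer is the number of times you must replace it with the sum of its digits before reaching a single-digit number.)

3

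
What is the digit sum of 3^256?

540

3^256 = 139008452377144732764939786789661303114218850808529137991604824430036072629766435941001769154109609521811665540548899435521
Sum of its 123 digits: 540.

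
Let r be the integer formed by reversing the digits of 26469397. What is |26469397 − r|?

52927065

Reverse of 26469397 is 79396462.
|26469397 − 79396462| = 52927065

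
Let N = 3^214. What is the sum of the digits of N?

3^214 = 1270423474759653869629541561076150845955791897804153619017016830174265472113710400894469189601786418969
Sum of its 103 digits: 468.

468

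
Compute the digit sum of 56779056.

5+6+7+7+9+0+5+6 = 45

45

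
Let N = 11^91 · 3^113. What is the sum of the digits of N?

11^91 · 3^113 = 48021545463587490109236668430563363288147408368241262930645342109835202752878095694075107677820732061802082334879550895003285326825625447924814917753
Sum of its 149 digits: 648.

648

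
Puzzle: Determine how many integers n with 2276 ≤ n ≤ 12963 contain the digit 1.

The integers in [2276, 12963] that contain the digit 1: 2281, 2291, 2301, 2310, 2311, 2312, …, 12962, 12963.
4996 qualify.

4996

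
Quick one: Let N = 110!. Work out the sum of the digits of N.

110! = 15882455415227429404253703127090772871724410234473563207581748318444567162948183030959960131517678520479243672638179990208521148623422266876757623911219200000000000000000000000000
Sum of its 179 digits: 657.

657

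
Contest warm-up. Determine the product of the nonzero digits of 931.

27

9×3×1 = 27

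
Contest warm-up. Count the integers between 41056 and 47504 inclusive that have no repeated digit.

The integers in [41056, 47504] that have no repeated digit: 41056, 41057, 41058, 41059, 41062, 41063, …, 47502, 47503.
1837 qualify.

1837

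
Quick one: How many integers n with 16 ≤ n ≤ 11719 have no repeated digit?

5596

The integers in [16, 11719] that have no repeated digit: 16, 17, 18, 19, 20, 21, …, 10986, 10987.
5596 qualify.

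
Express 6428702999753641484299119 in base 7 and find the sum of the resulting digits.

105

6428702999753641484299119 in base 7 is 166555005504552615025665053025.
Digit sum: 1+6+6+5+5+5+0+0+5+5+0+4+5+5+2+6+1+5+0+2+5+6+6+5+0+5+3+0+2+5 = 105.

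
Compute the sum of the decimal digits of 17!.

63

17! = 355687428096000
Sum of its 15 digits: 63.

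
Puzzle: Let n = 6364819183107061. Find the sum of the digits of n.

6+3+6+4+8+1+9+1+8+3+1+0+7+0+6+1 = 64

64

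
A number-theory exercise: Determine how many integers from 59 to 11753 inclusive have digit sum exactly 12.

539

The integers in [59, 11753] that have digit sum exactly 12: 66, 75, 84, 93, 129, 138, …, 11721, 11730.
539 qualify.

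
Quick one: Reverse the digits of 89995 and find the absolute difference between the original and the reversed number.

Reverse of 89995 is 59998.
|89995 − 59998| = 29997

29997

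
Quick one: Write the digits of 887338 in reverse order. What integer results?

833788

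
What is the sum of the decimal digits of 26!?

26! = 403291461126605635584000000
Sum of its 27 digits: 81.

81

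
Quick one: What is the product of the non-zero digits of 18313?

72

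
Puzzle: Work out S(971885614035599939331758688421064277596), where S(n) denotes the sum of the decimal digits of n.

203

9+7+1+8+8+5+6+1+4+0+3+5+5+9+9+9+3+9+3+3+1+7+5+8+6+8+8+4+2+1+0+6+4+2+7+7+5+9+6 = 203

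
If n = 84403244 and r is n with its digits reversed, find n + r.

Reverse of 84403244 is 44230448.
84403244 + 44230448 = 128633692

128633692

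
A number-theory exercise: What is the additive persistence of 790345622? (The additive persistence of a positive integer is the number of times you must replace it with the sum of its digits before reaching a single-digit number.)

3

790345622 → 38 → 11 → 2 (3 steps)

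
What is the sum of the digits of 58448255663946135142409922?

5+8+4+4+8+2+5+5+6+6+3+9+4+6+1+3+5+1+4+2+4+0+9+9+2+2 = 117

117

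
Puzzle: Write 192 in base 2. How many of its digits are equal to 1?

192 in base 2 is 11000000.
The digit 1 appears 2 times.

2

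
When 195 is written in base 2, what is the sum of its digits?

4

195 in base 2 is 11000011.
Digit sum: 1+1+0+0+0+0+1+1 = 4.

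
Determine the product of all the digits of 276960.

2×7×6×9×6×0 = 0

0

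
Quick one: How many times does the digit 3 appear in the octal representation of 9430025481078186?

2

9430025481078186 in base 8 is 414010734701342652.
The digit 3 appears 2 times.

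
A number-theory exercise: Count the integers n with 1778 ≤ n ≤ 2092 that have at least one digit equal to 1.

241

The integers in [1778, 2092] that have at least one digit equal to 1: 1778, 1779, 1780, 1781, 1782, 1783, …, 2081, 2091.
241 qualify.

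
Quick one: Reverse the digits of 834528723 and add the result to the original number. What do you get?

1162354161

Reverse of 834528723 is 327825438.
834528723 + 327825438 = 1162354161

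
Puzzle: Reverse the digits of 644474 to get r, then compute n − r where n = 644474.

Reverse of 644474 is 474446.
644474 − 474446 = 170028

170028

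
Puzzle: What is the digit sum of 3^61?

135

3^61 = 127173474825648610542883299603
Sum of its 30 digits: 135.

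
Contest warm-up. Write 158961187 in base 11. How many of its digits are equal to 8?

2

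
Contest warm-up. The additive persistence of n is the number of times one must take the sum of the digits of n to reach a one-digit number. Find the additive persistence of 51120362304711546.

51120362304711546 → 51 → 6 (2 steps)

2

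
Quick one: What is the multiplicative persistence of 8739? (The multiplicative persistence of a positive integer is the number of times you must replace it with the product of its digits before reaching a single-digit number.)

3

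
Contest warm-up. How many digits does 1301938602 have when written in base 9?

10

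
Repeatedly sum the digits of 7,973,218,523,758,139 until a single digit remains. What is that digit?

7+9+7+3+2+1+8+5+2+3+7+5+8+1+3+9 = 80
8+0 = 8
(Equivalently, 7,973,218,523,758,139 mod 9 = 8.)

8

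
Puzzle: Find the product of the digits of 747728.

21952

7×4×7×7×2×8 = 21952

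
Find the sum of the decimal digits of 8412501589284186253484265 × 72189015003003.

189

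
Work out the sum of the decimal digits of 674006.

23

6+7+4+0+0+6 = 23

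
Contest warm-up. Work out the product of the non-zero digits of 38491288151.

3×8×4×9×1×2×8×8×1×5×1 = 552960

552960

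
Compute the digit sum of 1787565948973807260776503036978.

1+7+8+7+5+6+5+9+4+8+9+7+3+8+0+7+2+6+0+7+7+6+5+0+3+0+3+6+9+7+8 = 163

163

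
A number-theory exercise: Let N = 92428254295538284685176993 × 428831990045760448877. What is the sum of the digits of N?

212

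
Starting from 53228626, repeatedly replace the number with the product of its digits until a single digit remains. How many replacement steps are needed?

53228626 → 34560 → 0 (2 steps)

2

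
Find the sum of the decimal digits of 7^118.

7^118 = 5267065530394883184651384028840252727177370209716317304311848947467915376271784433951441748896850449
Sum of its 100 digits: 457.

457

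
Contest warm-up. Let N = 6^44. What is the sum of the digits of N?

153

6^44 = 17324272922341479351919144385642496
Sum of its 35 digits: 153.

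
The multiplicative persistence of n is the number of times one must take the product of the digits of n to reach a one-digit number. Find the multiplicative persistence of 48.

48 → 32 → 6 (2 steps)

2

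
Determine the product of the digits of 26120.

0

2×6×1×2×0 = 0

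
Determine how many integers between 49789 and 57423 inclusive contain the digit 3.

The integers in [49789, 57423] that contain the digit 3: 49793, 49803, 49813, 49823, 49830, 49831, …, 57413, 57423.
2825 qualify.

2825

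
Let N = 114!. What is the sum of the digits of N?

114! = 2543559733472187557120132004189335234812341496026552301496526393412538629248600474981599398141467853800514886431180030568224218435400019580180261753940817530060800000000000000000000000000
Sum of its 187 digits: 648.

648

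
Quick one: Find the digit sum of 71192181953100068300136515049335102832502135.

142

7+1+1+9+2+1+8+1+9+5+3+1+0+0+0+6+8+3+0+0+1+3+6+5+1+5+0+4+9+3+3+5+1+0+2+8+3+2+5+0+2+1+3+5 = 142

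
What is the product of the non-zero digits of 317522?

420

3×1×7×5×2×2 = 420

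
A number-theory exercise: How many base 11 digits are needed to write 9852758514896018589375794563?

9852758514896018589375794563 in base 11 is 82A341979836487271379191932, which has 27 digits.

27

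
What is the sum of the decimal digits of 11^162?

11^162 = 5077091561327677113415553585980590842360615728229233364862290815297716701264433363773373053938332281076254624013242157863555226477026837198609634984531166006978737225721
Sum of its 169 digits: 730.

730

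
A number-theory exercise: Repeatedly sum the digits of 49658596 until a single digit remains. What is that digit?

4+9+6+5+8+5+9+6 = 52
5+2 = 7

7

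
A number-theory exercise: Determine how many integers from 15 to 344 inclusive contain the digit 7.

The integers in [15, 344] that contain the digit 7: 17, 27, 37, 47, 57, 67, …, 327, 337.
60 qualify.

60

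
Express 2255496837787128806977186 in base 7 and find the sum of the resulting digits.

2255496837787128806977186 in base 7 is 46216025460332404632316610413.
Digit sum: 4+6+2+1+6+0+2+5+4+6+0+3+3+2+4+0+4+6+3+2+3+1+6+6+1+0+4+1+3 = 88.

88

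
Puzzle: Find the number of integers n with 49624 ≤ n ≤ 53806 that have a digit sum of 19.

286

The integers in [49624, 53806] that have a digit sum of 19: 50059, 50068, 50077, 50086, 50095, 50149, …, 53740, 53803.
286 qualify.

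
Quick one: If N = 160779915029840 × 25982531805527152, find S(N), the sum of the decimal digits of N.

143

160779915029840 × 25982531805527152 = 4177469255952770777829010215680
Sum of its 31 digits: 143.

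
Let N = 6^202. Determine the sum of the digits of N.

711

6^202 = 15365708057232986428691096094675854364347594832761619461837246841664065463786310604686597016267255502685261356800340673914360748658633428725824561309114433536
Sum of its 158 digits: 711.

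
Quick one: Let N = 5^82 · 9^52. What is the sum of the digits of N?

459

5^82 · 9^52 = 86327834392271085185740718244968203162331169793566994170519731202108337786427227911190129816532135009765625
Sum of its 107 digits: 459.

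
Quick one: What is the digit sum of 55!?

55! = 12696403353658275925965100847566516959580321051449436762275840000000000000
Sum of its 74 digits: 279.

279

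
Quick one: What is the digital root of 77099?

5

7+7+0+9+9 = 32
3+2 = 5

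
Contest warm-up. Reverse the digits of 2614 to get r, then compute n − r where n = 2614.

-1548

Reverse of 2614 is 4162.
2614 − 4162 = -1548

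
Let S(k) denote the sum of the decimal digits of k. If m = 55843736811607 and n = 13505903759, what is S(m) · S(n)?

3008

S(55843736811607) = 5+5+8+4+3+7+3+6+8+1+1+6+0+7 = 64.
S(13505903759) = 1+3+5+0+5+9+0+3+7+5+9 = 47.
64 · 47 = 3008.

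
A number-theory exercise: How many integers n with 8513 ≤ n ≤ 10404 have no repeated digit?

The integers in [8513, 10404] that have no repeated digit: 8513, 8514, 8516, 8517, 8519, 8520, …, 10397, 10398.
803 qualify.

803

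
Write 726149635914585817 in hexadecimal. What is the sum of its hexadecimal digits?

127

726149635914585817 in base 16 is A13CD3F1E77D6D9.
Digit sum: 10+1+3+12+13+3+15+1+14+7+7+13+6+13+9 = 127.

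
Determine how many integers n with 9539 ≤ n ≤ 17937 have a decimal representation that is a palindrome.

The integers in [9539, 17937] that have a decimal representation that is a palindrome: 9559, 9669, 9779, 9889, 9999, 10001, …, 17771, 17871.
84 qualify.

84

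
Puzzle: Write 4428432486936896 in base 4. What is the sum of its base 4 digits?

41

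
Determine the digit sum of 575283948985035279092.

5+7+5+2+8+3+9+4+8+9+8+5+0+3+5+2+7+9+0+9+2 = 110

110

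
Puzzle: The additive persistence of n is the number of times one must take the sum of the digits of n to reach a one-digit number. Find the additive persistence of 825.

2

825 → 15 → 6 (2 steps)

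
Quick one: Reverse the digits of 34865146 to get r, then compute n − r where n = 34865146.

-29291697

Reverse of 34865146 is 64156843.
34865146 − 64156843 = -29291697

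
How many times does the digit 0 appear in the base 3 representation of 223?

223 in base 3 is 22021.
The digit 0 appears 1 time.

1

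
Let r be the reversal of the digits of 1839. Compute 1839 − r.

-7542

Reverse of 1839 is 9381.
1839 − 9381 = -7542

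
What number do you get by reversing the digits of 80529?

Reversing 80529 gives 92508.

92508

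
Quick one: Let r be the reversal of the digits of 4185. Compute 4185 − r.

Reverse of 4185 is 5814.
4185 − 5814 = -1629

-1629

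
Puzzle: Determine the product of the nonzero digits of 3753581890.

3×7×5×3×5×8×1×8×9 = 907200

907200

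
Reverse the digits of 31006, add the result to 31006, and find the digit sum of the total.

Reversal of 31006 is 60013; 31006 + 60013 = 91019.
Digit sum of 91019: 9+1+0+1+9 = 20.

20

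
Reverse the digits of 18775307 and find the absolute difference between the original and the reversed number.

Reverse of 18775307 is 70357781.
|18775307 − 70357781| = 51582474

51582474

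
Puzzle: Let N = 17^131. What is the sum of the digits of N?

719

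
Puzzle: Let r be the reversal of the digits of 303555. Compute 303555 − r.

Reverse of 303555 is 555303.
303555 − 555303 = -251748

-251748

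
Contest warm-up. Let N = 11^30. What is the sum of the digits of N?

145

11^30 = 17449402268886407318558803753801
Sum of its 32 digits: 145.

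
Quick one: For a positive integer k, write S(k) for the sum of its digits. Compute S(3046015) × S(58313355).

627

S(3046015) = 3+0+4+6+0+1+5 = 19.
S(58313355) = 5+8+3+1+3+3+5+5 = 33.
19 · 33 = 627.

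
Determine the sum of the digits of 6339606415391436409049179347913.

139

6+3+3+9+6+0+6+4+1+5+3+9+1+4+3+6+4+0+9+0+4+9+1+7+9+3+4+7+9+1+3 = 139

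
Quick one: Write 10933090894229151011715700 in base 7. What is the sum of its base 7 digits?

94

10933090894229151011715700 in base 7 is 325243436241206633100516520456.
Digit sum: 3+2+5+2+4+3+4+3+6+2+4+1+2+0+6+6+3+3+1+0+0+5+1+6+5+2+0+4+5+6 = 94.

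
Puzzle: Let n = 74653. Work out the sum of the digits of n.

25

7+4+6+5+3 = 25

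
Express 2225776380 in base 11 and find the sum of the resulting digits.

40

2225776380 in base 11 is A42435813.
Digit sum: 10+4+2+4+3+5+8+1+3 = 40.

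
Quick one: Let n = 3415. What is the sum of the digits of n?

13

3+4+1+5 = 13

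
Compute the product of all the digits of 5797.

2205

5×7×9×7 = 2205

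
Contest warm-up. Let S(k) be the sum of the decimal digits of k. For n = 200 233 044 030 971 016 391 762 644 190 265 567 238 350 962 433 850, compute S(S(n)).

18

First digit sum: 189.
1+8+9 = 18.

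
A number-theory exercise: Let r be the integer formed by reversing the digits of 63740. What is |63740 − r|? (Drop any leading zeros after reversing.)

Reverse of 63740 is 4736.
|63740 − 4736| = 59004

59004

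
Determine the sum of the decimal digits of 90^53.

234

90^53 = 37571021261363626032558016359913790779983638353872900000000000000000000000000000000000000000000000000000
Sum of its 104 digits: 234.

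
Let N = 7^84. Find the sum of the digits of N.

7^84 = 97327453648743672783790144527749033795901408624680013074608083129650401
Sum of its 71 digits: 307.

307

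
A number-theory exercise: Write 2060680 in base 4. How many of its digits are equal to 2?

2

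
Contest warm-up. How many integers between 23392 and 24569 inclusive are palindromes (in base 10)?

The integers in [23392, 24569] that are palindromes (in base 10): 23432, 23532, 23632, 23732, 23832, 23932, …, 24442, 24542.
12 qualify.

12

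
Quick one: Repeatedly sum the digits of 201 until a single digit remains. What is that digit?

3

2+0+1 = 3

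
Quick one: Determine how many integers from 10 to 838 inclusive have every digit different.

616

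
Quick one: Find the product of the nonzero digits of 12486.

384

1×2×4×8×6 = 384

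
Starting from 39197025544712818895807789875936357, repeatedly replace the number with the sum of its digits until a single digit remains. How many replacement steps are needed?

39197025544712818895807789875936357 → 190 → 10 → 1 (3 steps)

3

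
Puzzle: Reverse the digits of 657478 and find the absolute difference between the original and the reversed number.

217278

Reverse of 657478 is 874756.
|657478 − 874756| = 217278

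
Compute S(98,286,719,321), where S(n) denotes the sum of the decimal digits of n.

56

9+8+2+8+6+7+1+9+3+2+1 = 56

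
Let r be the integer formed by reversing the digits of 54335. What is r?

53345

Reversing 54335 gives 53345.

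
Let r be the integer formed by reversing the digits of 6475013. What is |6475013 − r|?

Reverse of 6475013 is 3105746.
|6475013 − 3105746| = 3369267

3369267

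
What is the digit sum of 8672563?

37

8+6+7+2+5+6+3 = 37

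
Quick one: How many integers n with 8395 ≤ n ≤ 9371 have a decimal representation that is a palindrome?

The integers in [8395, 9371] that have a decimal representation that is a palindrome: 8448, 8558, 8668, 8778, 8888, 8998, 9009, 9119, 9229, 9339.
10 qualify.

10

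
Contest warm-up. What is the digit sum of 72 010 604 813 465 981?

7+2+0+1+0+6+0+4+8+1+3+4+6+5+9+8+1 = 65

65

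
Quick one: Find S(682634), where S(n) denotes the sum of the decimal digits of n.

6+8+2+6+3+4 = 29

29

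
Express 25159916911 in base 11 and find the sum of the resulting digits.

51

25159916911 in base 11 is A741131A68.
Digit sum: 10+7+4+1+1+3+1+10+6+8 = 51.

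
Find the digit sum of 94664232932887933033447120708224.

135

9+4+6+6+4+2+3+2+9+3+2+8+8+7+9+3+3+0+3+3+4+4+7+1+2+0+7+0+8+2+2+4 = 135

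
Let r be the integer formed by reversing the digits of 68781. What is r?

Reversing 68781 gives 18786.

18786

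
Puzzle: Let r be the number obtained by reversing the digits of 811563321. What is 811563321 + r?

934928439

Reverse of 811563321 is 123365118.
811563321 + 123365118 = 934928439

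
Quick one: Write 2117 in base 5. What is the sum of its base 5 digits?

13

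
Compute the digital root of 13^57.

The digital root of n equals n mod 9 (or 9 when 9 | n), so we need 13^57 mod 9.
13^57 ≡ 1 (mod 9), so the digital root is 1.

1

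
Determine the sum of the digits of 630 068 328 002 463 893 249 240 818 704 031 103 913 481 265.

6+3+0+0+6+8+3+2+8+0+0+2+4+6+3+8+9+3+2+4+9+2+4+0+8+1+8+7+0+4+0+3+1+1+0+3+9+1+3+4+8+1+2+6+5 = 167

167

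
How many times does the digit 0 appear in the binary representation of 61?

61 in base 2 is 111101.
The digit 0 appears 1 time.

1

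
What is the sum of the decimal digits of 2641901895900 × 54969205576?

2641901895900 × 54969205576 = 145223248427351251538400
Sum of its 24 digits: 81.

81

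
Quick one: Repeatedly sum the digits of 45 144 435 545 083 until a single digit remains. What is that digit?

4+5+1+4+4+4+3+5+5+4+5+0+8+3 = 55
5+5 = 10
1+0 = 1

1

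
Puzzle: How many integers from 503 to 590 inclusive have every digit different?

63

The integers in [503, 590] that have every digit different: 503, 504, 506, 507, 508, 509, …, 589, 590.
63 qualify.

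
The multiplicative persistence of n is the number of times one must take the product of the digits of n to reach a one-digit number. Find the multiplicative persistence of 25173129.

2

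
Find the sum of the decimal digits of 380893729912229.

74

3+8+0+8+9+3+7+2+9+9+1+2+2+2+9 = 74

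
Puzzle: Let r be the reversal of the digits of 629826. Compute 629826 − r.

900

Reverse of 629826 is 628926.
629826 − 628926 = 900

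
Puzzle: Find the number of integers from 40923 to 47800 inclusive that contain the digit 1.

2595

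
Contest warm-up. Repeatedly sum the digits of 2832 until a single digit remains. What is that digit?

6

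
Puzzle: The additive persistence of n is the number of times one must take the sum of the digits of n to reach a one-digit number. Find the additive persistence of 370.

2

370 → 10 → 1 (2 steps)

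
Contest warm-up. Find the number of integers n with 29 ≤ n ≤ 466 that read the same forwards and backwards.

The integers in [29, 466] that read the same forwards and backwards: 33, 44, 55, 66, 77, 88, …, 454, 464.
44 qualify.

44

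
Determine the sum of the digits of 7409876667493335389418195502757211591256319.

206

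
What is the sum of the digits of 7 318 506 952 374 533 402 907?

7+3+1+8+5+0+6+9+5+2+3+7+4+5+3+3+4+0+2+9+0+7 = 93

93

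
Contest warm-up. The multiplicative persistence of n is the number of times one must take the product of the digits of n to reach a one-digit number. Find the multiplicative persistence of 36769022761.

36769022761 → 0 (1 step)

1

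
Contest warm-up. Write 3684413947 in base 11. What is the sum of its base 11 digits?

3684413947 in base 11 is 1620834805.
Digit sum: 1+6+2+0+8+3+4+8+0+5 = 37.

37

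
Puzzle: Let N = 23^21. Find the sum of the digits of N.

152

23^21 = 39471584120695485887249589623
Sum of its 29 digits: 152.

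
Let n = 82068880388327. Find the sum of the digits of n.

71

8+2+0+6+8+8+8+0+3+8+8+3+2+7 = 71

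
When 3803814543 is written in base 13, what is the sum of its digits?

51

3803814543 in base 13 is 4880A1749.
Digit sum: 4+8+8+0+10+1+7+4+9 = 51.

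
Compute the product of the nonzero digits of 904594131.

19440

9×4×5×9×4×1×3×1 = 19440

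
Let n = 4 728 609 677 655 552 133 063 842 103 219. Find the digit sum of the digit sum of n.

4

First digit sum: 130.
1+3+0 = 4.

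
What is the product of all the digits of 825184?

2560

8×2×5×1×8×4 = 2560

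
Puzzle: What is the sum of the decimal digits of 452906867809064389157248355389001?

4+5+2+9+0+6+8+6+7+8+0+9+0+6+4+3+8+9+1+5+7+2+4+8+3+5+5+3+8+9+0+0+1 = 155

155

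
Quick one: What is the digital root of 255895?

7

2+5+5+8+9+5 = 34
3+4 = 7
(Equivalently, 255895 mod 9 = 7.)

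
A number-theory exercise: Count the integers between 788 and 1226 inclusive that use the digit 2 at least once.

The integers in [788, 1226] that use the digit 2 at least once: 792, 802, 812, 820, 821, 822, …, 1225, 1226.
104 qualify.

104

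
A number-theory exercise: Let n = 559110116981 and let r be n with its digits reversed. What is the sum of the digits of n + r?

Reversal of 559110116981 is 189611011955; 559110116981 + 189611011955 = 748721128936.
Digit sum of 748721128936: 7+4+8+7+2+1+1+2+8+9+3+6 = 58.

58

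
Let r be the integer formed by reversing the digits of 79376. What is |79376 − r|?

11979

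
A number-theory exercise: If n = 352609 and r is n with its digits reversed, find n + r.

1258862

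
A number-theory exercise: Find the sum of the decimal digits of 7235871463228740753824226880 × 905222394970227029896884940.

7235871463228740753824226880 × 905222394970227029896884940 = 6550072895640641753266179343652472111273536015815187200
Sum of its 55 digits: 217.

217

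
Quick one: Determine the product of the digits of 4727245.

15680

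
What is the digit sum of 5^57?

215

5^57 = 6938893903907228377647697925567626953125
Sum of its 40 digits: 215.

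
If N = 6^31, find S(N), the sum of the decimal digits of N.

6^31 = 1326443518324400147398656
Sum of its 25 digits: 99.

99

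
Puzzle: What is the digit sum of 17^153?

863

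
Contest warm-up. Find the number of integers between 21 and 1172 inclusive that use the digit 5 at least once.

The integers in [21, 1172] that use the digit 5 at least once: 25, 35, 45, 50, 51, 52, …, 1159, 1165.
304 qualify.

304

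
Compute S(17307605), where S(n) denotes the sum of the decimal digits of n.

29

1+7+3+0+7+6+0+5 = 29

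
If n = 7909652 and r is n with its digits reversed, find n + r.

Reverse of 7909652 is 2569097.
7909652 + 2569097 = 10478749

10478749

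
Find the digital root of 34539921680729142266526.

3

3+4+5+3+9+9+2+1+6+8+0+7+2+9+1+4+2+2+6+6+5+2+6 = 102
1+0+2 = 3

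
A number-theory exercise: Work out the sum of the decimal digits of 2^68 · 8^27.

2^68 · 8^27 = 713623846352979940529142984724747568191373312
Sum of its 45 digits: 212.

212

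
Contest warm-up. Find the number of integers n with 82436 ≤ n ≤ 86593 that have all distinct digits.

1453

The integers in [82436, 86593] that have all distinct digits: 82436, 82437, 82439, 82450, 82451, 82453, …, 86592, 86593.
1453 qualify.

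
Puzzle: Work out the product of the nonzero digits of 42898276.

4×2×8×9×8×2×7×6 = 387072

387072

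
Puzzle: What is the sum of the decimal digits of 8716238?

35

8+7+1+6+2+3+8 = 35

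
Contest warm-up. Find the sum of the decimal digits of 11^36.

11^36 = 30912680532870672635673352936887453361
Sum of its 38 digits: 172.

172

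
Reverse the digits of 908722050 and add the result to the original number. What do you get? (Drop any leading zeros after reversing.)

958949859

Reverse of 908722050 is 50227809.
908722050 + 50227809 = 958949859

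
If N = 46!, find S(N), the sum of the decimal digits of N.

216

46! = 5502622159812088949850305428800254892961651752960000000000
Sum of its 58 digits: 216.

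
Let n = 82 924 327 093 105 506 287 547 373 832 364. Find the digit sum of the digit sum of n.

First digit sum: 138.
1+3+8 = 12.

12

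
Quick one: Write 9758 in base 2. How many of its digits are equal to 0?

9758 in base 2 is 10011000011110.
The digit 0 appears 7 times.

7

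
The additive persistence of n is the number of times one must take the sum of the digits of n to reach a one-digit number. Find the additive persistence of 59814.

2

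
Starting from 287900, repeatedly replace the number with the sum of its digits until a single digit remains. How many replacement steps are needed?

2

287900 → 26 → 8 (2 steps)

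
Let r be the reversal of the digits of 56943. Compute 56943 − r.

Reverse of 56943 is 34965.
56943 − 34965 = 21978

21978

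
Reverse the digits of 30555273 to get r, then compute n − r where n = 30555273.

-6700230

Reverse of 30555273 is 37255503.
30555273 − 37255503 = -6700230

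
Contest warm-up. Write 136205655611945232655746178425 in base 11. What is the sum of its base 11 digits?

136205655611945232655746178425 in base 11 is A4313A7009179105312081A40042.
Digit sum: 10+4+3+1+3+10+7+0+0+9+1+7+9+1+0+5+3+1+2+0+8+1+10+4+0+0+4+2 = 105.

105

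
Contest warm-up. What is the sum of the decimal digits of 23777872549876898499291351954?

2+3+7+7+7+8+7+2+5+4+9+8+7+6+8+9+8+4+9+9+2+9+1+3+5+1+9+5+4 = 168

168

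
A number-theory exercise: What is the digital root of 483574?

4

4+8+3+5+7+4 = 31
3+1 = 4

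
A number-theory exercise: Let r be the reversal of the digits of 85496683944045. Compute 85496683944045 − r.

31451745274587

Reverse of 85496683944045 is 54044938669458.
85496683944045 − 54044938669458 = 31451745274587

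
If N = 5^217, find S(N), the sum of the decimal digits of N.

743

5^217 = 47477838728798993737366211347809785771104829168099724831398899954145041153224055795165594658857068000465138164940814835546234462526626884937286376953125
Sum of its 152 digits: 743.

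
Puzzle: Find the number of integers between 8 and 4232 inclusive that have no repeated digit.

2371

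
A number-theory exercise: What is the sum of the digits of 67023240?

24

6+7+0+2+3+2+4+0 = 24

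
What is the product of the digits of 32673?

3×2×6×7×3 = 756

756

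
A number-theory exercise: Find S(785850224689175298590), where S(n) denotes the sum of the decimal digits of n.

110

7+8+5+8+5+0+2+2+4+6+8+9+1+7+5+2+9+8+5+9+0 = 110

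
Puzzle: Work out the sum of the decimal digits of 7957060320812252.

7+9+5+7+0+6+0+3+2+0+8+1+2+2+5+2 = 59

59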